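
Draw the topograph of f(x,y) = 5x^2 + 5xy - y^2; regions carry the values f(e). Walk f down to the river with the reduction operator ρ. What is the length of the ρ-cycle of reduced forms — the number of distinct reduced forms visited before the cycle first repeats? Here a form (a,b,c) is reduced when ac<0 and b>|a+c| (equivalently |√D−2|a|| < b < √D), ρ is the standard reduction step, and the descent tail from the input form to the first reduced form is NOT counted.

D = 45, ⌊√D⌋ = 6
river: ρ → (-1,5,5)
river: ρ → (5,5,-1)
ρ-cycle length = 2 (tail of 0 descent steps not counted)

2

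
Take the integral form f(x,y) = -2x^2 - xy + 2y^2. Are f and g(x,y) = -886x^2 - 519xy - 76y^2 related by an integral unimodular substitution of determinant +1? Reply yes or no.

D₁ = 17, D₂ = 17
river cycle of f (length 6): (2, 1, -2), (-2, 3, 1), (1, 3, -2), (-2, 1, 2), (2, 3, -1), (-1, 3, 2)
river cycle of g (length 6): (-2, 3, 1), (1, 3, -2), (-2, 1, 2), (2, 3, -1), (-1, 3, 2), (2, 1, -2)
cycles coincide ⇒ equivalent

yes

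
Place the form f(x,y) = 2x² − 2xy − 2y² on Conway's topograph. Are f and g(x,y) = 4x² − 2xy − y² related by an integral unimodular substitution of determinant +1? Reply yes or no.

D₁ = 20, D₂ = 20
river cycle of f (length 2): (-2, 2, 2), (2, 2, -2)
river cycle of g (length 2): (-1, 4, 1), (1, 4, -1)
cycles differ ⇒ inequivalent

no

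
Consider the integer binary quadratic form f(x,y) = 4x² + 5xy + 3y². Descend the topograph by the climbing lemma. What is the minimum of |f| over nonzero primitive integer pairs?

translate: b→-3 (≡5 mod 8), so (4,5,3)→(4,-3,2)
flip: (4,-3,2)→(2,3,4)
translate: b→-1 (≡3 mod 4), so (2,3,4)→(2,-1,3)
reduced (well bottom): (2,-1,3) with a≤c, −a<b≤a
well minimum = a = 2

2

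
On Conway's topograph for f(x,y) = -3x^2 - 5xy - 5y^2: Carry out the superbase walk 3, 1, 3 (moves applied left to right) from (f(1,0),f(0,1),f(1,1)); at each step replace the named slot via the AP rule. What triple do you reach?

start (-3,-5,-13) = (f(1,0),f(0,1),f(1,1))
replace slot 3: 2·((-3)+(-5)) − (-13) = -3 → (-3,-5,-3)
replace slot 1: 2·((-5)+(-3)) − (-3) = -13 → (-13,-5,-3)
replace slot 3: 2·((-13)+(-5)) − (-3) = -33 → (-13,-5,-33)

-13,-5,-33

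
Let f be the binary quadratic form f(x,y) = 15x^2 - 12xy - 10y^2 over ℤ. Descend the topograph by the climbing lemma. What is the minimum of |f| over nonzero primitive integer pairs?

descent: ρ → (-10,12,15)  [lands on river]
river: ρ → (15,18,-7)
river: ρ → (-7,24,6)
river: ρ → (6,24,-7)
river: ρ → (-7,18,15)
river: ρ → (15,12,-10)
river: ρ → (-10,8,17)
river: ρ → (17,26,-1)
river: ρ → (-1,26,17)
river: ρ → (17,8,-10)
closes: descent 1, river 10
min |a| on river = 1

1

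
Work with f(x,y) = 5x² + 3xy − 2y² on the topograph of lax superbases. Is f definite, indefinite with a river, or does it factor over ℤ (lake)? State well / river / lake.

D = b²−4ac = 3² − 4·5·(-2) = 49
D = 7² is a perfect square ⇒ form factors over ℤ ⇒ lakes

lake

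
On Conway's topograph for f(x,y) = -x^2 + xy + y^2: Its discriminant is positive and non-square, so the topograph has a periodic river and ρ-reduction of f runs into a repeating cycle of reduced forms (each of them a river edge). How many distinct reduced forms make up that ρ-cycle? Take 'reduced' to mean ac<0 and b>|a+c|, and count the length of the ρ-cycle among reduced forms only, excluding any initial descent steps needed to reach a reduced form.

D = 5, ⌊√D⌋ = 2
river: ρ → (1,1,-1)
river: ρ → (-1,1,1)
ρ-cycle length = 2 (tail of 0 descent steps not counted)

2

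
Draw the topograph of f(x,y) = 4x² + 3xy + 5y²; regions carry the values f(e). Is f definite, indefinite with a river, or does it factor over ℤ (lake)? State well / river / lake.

D = b²−4ac = 3² − 4·4·5 = -71
D < 0 ⇒ definite ⇒ every region one sign ⇒ single well

well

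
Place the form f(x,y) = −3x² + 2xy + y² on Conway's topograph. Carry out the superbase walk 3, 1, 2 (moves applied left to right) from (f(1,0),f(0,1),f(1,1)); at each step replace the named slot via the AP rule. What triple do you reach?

start (-3,1,0) = (f(1,0),f(0,1),f(1,1))
replace slot 3: 2·((-3)+1) − 0 = -4 → (-3,1,-4)
replace slot 1: 2·(1+(-4)) − (-3) = -3 → (-3,1,-4)
replace slot 2: 2·((-3)+(-4)) − 1 = -15 → (-3,-15,-4)

-3,-15,-4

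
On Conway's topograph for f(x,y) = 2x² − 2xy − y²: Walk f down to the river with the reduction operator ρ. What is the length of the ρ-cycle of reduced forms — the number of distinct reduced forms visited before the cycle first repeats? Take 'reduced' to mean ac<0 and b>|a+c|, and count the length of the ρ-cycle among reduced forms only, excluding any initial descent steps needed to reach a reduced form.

D = 12, ⌊√D⌋ = 3
descent: ρ → (-1,2,2)  [lands on river]
river: ρ → (2,2,-1)
ρ-cycle length = 2 (tail of 1 descent step not counted)

2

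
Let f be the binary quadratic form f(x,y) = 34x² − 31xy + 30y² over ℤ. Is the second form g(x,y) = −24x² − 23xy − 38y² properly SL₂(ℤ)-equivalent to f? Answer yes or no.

D₁ = -3119, D₂ = -3119
f: flip: (34,-31,30)→(30,31,34)
f: translate: b→-29 (≡31 mod 60), so (30,31,34)→(30,-29,33)
f: reduced (well bottom): (30,-29,33) with a≤c, −a<b≤a
g is negative-definite; reduce −g:
−g: reduced (well bottom): (24,23,38) with a≤c, −a<b≤a
flip sign back: reduced form of g is (-24,-23,-38)
reduced forms (30, -29, 33) vs (-24, -23, -38) ⇒ inequivalent

no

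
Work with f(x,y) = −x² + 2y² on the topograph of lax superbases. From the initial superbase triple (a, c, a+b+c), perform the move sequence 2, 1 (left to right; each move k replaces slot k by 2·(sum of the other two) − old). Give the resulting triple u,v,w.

start (-1,2,1) = (f(1,0),f(0,1),f(1,1))
replace slot 2: 2·((-1)+1) − 2 = -2 → (-1,-2,1)
replace slot 1: 2·((-2)+1) − (-1) = -1 → (-1,-2,1)

-1,-2,1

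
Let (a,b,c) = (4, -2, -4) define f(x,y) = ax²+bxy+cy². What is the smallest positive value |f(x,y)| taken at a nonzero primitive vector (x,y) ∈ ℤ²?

descent: ρ → (-4,2,4)  [lands on river]
river: ρ → (4,6,-2)
river: ρ → (-2,6,4)
river: ρ → (4,2,-4)
river: ρ → (-4,6,2)
river: ρ → (2,6,-4)
closes: descent 1, river 6
min |a| on river = 2

2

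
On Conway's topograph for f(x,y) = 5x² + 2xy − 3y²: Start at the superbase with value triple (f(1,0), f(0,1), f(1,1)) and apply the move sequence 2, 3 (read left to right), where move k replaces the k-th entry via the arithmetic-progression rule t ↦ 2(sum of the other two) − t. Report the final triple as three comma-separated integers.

start (5,-3,4) = (f(1,0),f(0,1),f(1,1))
replace slot 2: 2·(5+4) − (-3) = 21 → (5,21,4)
replace slot 3: 2·(5+21) − 4 = 48 → (5,21,48)

5,21,48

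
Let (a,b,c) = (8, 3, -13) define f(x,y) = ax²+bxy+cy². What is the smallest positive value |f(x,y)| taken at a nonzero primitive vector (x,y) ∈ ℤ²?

descent: ρ → (-13,-3,8)
descent: ρ → (8,19,-2)  [lands on river]
river: ρ → (-2,17,17)
river: ρ → (17,17,-2)
river: ρ → (-2,19,8)
river: ρ → (8,13,-8)
river: ρ → (-8,19,2)
river: ρ → (2,17,-17)
river: ρ → (-17,17,2)
river: ρ → (2,19,-8)
river: ρ → (-8,13,8)
closes: descent 2, river 10
min |a| on river = 2

2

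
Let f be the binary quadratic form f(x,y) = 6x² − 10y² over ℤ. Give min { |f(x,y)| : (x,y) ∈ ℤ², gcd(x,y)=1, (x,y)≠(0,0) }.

descent: ρ → (-10,0,6)
descent: ρ → (6,12,-4)  [lands on river]
river: ρ → (-4,12,6)
closes: descent 2, river 2
min |a| on river = 4

4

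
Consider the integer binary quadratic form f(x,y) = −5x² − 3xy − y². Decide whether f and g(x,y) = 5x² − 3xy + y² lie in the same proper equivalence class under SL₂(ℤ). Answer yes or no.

D₁ = -11, D₂ = -11
f is negative-definite; reduce −f:
−f: flip: (5,3,1)→(1,-3,5)
−f: translate: b→1 (≡-3 mod 2), so (1,-3,5)→(1,1,3)
−f: reduced (well bottom): (1,1,3) with a≤c, −a<b≤a
flip sign back: reduced form of f is (-1,-1,-3)
g: flip: (5,-3,1)→(1,3,5)
g: translate: b→1 (≡3 mod 2), so (1,3,5)→(1,1,3)
g: reduced (well bottom): (1,1,3) with a≤c, −a<b≤a
reduced forms (-1, -1, -3) vs (1, 1, 3) ⇒ inequivalent

no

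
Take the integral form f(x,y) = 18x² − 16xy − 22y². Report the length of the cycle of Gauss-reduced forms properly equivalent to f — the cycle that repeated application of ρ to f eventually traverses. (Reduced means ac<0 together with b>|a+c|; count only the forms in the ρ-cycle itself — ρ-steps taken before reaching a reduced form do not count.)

D = 1840, ⌊√D⌋ = 42
descent: ρ → (-22,16,18)  [lands on river]
river: ρ → (18,20,-20)
river: ρ → (-20,20,18)
river: ρ → (18,16,-22)
river: ρ → (-22,28,12)
river: ρ → (12,20,-30)
river: ρ → (-30,40,2)
river: ρ → (2,40,-30)
river: ρ → (-30,20,12)
river: ρ → (12,28,-22)
ρ-cycle length = 10 (tail of 1 descent step not counted)

10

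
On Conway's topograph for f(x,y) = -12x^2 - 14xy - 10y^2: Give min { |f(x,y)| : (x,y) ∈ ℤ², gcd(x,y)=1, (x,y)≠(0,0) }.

translate: b→-10 (≡14 mod 24), so (12,14,10)→(12,-10,8)
flip: (12,-10,8)→(8,10,12)
translate: b→-6 (≡10 mod 16), so (8,10,12)→(8,-6,10)
reduced (well bottom): (8,-6,10) with a≤c, −a<b≤a
well minimum |f| = |-8| = 8 (negative-definite)

8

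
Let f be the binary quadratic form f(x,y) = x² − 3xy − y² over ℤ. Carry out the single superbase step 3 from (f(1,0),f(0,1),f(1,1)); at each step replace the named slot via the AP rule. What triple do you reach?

start (1,-1,-3) = (f(1,0),f(0,1),f(1,1))
replace slot 3: 2·(1+(-1)) − (-3) = 3 → (1,-1,3)

1,-1,3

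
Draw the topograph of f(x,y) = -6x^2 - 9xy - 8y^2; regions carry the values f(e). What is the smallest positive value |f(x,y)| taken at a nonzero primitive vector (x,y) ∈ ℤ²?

translate: b→-3 (≡9 mod 12), so (6,9,8)→(6,-3,5)
flip: (6,-3,5)→(5,3,6)
reduced (well bottom): (5,3,6) with a≤c, −a<b≤a
well minimum |f| = |-5| = 5 (negative-definite)

5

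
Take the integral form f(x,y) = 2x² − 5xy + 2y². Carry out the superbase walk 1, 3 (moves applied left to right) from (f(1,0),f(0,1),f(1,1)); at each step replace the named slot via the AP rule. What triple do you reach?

start (2,2,-1) = (f(1,0),f(0,1),f(1,1))
replace slot 1: 2·(2+(-1)) − 2 = 0 → (0,2,-1)
replace slot 3: 2·(0+2) − (-1) = 5 → (0,2,5)

0,2,5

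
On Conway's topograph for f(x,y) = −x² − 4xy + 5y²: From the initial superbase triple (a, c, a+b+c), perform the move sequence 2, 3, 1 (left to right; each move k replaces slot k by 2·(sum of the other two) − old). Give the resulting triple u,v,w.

start (-1,5,0) = (f(1,0),f(0,1),f(1,1))
replace slot 2: 2·((-1)+0) − 5 = -7 → (-1,-7,0)
replace slot 3: 2·((-1)+(-7)) − 0 = -16 → (-1,-7,-16)
replace slot 1: 2·((-7)+(-16)) − (-1) = -45 → (-45,-7,-16)

-45,-7,-16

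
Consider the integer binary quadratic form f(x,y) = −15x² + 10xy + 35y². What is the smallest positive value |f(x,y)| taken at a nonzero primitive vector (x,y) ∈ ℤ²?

descent: ρ → (35,-10,-15)
descent: ρ → (-15,40,10)  [lands on river]
river: ρ → (10,40,-15)
river: ρ → (-15,20,30)
river: ρ → (30,40,-5)
river: ρ → (-5,40,30)
river: ρ → (30,20,-15)
closes: descent 2, river 6
min |a| on river = 5

5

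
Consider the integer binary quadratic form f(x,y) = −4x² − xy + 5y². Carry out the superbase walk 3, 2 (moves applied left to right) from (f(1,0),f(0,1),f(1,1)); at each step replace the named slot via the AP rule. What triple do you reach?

start (-4,5,0) = (f(1,0),f(0,1),f(1,1))
replace slot 3: 2·((-4)+5) − 0 = 2 → (-4,5,2)
replace slot 2: 2·((-4)+2) − 5 = -9 → (-4,-9,2)

-4,-9,2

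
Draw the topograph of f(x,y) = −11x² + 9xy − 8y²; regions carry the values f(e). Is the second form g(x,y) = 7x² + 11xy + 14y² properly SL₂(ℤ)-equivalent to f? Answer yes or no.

D₁ = -271, D₂ = -271
f is negative-definite; reduce −f:
−f: flip: (11,-9,8)→(8,9,11)
−f: translate: b→-7 (≡9 mod 16), so (8,9,11)→(8,-7,10)
−f: reduced (well bottom): (8,-7,10) with a≤c, −a<b≤a
flip sign back: reduced form of f is (-8,7,-10)
g: translate: b→-3 (≡11 mod 14), so (7,11,14)→(7,-3,10)
g: reduced (well bottom): (7,-3,10) with a≤c, −a<b≤a
reduced forms (-8, 7, -10) vs (7, -3, 10) ⇒ inequivalent

no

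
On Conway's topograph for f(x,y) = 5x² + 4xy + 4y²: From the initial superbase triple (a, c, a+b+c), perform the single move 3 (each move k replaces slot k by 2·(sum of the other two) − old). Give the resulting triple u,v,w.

start (5,4,13) = (f(1,0),f(0,1),f(1,1))
replace slot 3: 2·(5+4) − 13 = 5 → (5,4,5)

5,4,5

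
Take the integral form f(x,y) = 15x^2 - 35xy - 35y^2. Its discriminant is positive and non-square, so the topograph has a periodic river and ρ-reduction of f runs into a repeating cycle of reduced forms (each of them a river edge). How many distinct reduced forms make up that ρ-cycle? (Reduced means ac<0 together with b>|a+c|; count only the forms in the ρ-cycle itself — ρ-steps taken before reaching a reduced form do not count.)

D = 3325, ⌊√D⌋ = 57
descent: ρ → (-35,35,15)  [lands on river]
river: ρ → (15,55,-5)
river: ρ → (-5,55,15)
river: ρ → (15,35,-35)
ρ-cycle length = 4 (tail of 1 descent step not counted)

4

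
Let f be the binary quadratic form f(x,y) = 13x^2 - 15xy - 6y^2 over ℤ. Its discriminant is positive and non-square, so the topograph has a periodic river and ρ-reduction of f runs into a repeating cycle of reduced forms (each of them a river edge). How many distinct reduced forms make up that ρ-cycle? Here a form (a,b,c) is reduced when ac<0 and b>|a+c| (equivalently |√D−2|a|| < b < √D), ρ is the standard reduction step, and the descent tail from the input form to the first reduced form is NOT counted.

D = 537, ⌊√D⌋ = 23
descent: ρ → (-6,15,13)  [lands on river]
river: ρ → (13,11,-8)
river: ρ → (-8,21,3)
river: ρ → (3,21,-8)
river: ρ → (-8,11,13)
river: ρ → (13,15,-6)
river: ρ → (-6,21,4)
river: ρ → (4,19,-11)
river: ρ → (-11,3,12)
river: ρ → (12,21,-2)
river: ρ → (-2,23,1)
river: ρ → (1,23,-2)
river: ρ → (-2,21,12)
river: ρ → (12,3,-11)
river: ρ → (-11,19,4)
river: ρ → (4,21,-6)
ρ-cycle length = 16 (tail of 1 descent step not counted)

16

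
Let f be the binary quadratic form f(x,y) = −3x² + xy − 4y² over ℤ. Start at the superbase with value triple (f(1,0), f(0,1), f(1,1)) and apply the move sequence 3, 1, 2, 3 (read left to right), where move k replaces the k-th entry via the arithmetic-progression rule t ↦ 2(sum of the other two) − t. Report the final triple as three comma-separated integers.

start (-3,-4,-6) = (f(1,0),f(0,1),f(1,1))
replace slot 3: 2·((-3)+(-4)) − (-6) = -8 → (-3,-4,-8)
replace slot 1: 2·((-4)+(-8)) − (-3) = -21 → (-21,-4,-8)
replace slot 2: 2·((-21)+(-8)) − (-4) = -54 → (-21,-54,-8)
replace slot 3: 2·((-21)+(-54)) − (-8) = -142 → (-21,-54,-142)

-21,-54,-142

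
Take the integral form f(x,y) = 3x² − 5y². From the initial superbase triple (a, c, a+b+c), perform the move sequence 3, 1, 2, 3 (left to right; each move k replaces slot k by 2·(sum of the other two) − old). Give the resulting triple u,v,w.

start (3,-5,-2) = (f(1,0),f(0,1),f(1,1))
replace slot 3: 2·(3+(-5)) − (-2) = -2 → (3,-5,-2)
replace slot 1: 2·((-5)+(-2)) − 3 = -17 → (-17,-5,-2)
replace slot 2: 2·((-17)+(-2)) − (-5) = -33 → (-17,-33,-2)
replace slot 3: 2·((-17)+(-33)) − (-2) = -98 → (-17,-33,-98)

-17,-33,-98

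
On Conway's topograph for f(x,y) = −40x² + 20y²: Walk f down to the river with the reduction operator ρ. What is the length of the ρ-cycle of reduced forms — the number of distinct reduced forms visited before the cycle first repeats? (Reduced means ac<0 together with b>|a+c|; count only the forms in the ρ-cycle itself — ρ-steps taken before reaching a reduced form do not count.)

D = 3200, ⌊√D⌋ = 56
descent: ρ → (20,40,-20)  [lands on river]
river: ρ → (-20,40,20)
ρ-cycle length = 2 (tail of 1 descent step not counted)

2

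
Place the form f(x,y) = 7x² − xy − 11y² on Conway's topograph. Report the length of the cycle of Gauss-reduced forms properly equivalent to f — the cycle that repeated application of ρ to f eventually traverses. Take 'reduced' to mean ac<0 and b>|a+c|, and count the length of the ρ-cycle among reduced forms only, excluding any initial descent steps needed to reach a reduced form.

D = 309, ⌊√D⌋ = 17
descent: ρ → (-11,1,7)
descent: ρ → (7,13,-5)  [lands on river]
river: ρ → (-5,17,1)
river: ρ → (1,17,-5)
river: ρ → (-5,13,7)
river: ρ → (7,15,-3)
river: ρ → (-3,15,7)
ρ-cycle length = 6 (tail of 2 descent steps not counted)

6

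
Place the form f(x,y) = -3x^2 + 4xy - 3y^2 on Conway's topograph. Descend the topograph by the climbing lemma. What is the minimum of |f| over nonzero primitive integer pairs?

translate: b→2 (≡-4 mod 6), so (3,-4,3)→(3,2,2)
flip: (3,2,2)→(2,-2,3)
translate: b→2 (≡-2 mod 4), so (2,-2,3)→(2,2,3)
reduced (well bottom): (2,2,3) with a≤c, −a<b≤a
well minimum |f| = |-2| = 2 (negative-definite)

2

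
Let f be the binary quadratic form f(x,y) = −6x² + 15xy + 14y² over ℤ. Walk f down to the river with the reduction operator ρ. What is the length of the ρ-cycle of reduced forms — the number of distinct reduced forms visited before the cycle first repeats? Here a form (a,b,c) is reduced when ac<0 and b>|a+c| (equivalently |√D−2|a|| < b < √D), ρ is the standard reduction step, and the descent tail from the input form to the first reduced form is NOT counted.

D = 561, ⌊√D⌋ = 23
river: ρ → (14,13,-7)
river: ρ → (-7,15,12)
river: ρ → (12,9,-10)
river: ρ → (-10,11,11)
river: ρ → (11,11,-10)
river: ρ → (-10,9,12)
river: ρ → (12,15,-7)
river: ρ → (-7,13,14)
river: ρ → (14,15,-6)
river: ρ → (-6,21,5)
river: ρ → (5,19,-10)
river: ρ → (-10,21,3)
river: ρ → (3,21,-10)
river: ρ → (-10,19,5)
river: ρ → (5,21,-6)
river: ρ → (-6,15,14)
ρ-cycle length = 16 (tail of 0 descent steps not counted)

16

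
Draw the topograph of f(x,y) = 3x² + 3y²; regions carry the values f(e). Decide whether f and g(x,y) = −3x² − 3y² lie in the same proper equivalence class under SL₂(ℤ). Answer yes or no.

D₁ = -36, D₂ = -36
f: reduced (well bottom): (3,0,3) with a≤c, −a<b≤a
g is negative-definite; reduce −g:
−g: reduced (well bottom): (3,0,3) with a≤c, −a<b≤a
flip sign back: reduced form of g is (-3,0,-3)
reduced forms (3, 0, 3) vs (-3, 0, -3) ⇒ inequivalent

no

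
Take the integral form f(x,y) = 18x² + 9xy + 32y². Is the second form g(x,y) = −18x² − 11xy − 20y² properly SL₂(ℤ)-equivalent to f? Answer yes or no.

D₁ = -2223, D₂ = -1319
discriminants differ ⇒ not SL₂(ℤ)-equivalent

no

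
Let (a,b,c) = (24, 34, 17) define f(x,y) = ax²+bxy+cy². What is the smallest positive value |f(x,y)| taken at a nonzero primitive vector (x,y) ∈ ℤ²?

translate: b→-14 (≡34 mod 48), so (24,34,17)→(24,-14,7)
flip: (24,-14,7)→(7,14,24)
translate: b→0 (≡14 mod 14), so (7,14,24)→(7,0,17)
reduced (well bottom): (7,0,17) with a≤c, −a<b≤a
well minimum = a = 7

7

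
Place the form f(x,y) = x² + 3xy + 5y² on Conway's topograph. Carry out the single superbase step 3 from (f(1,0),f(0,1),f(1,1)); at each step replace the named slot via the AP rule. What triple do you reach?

start (1,5,9) = (f(1,0),f(0,1),f(1,1))
replace slot 3: 2·(1+5) − 9 = 3 → (1,5,3)

1,5,3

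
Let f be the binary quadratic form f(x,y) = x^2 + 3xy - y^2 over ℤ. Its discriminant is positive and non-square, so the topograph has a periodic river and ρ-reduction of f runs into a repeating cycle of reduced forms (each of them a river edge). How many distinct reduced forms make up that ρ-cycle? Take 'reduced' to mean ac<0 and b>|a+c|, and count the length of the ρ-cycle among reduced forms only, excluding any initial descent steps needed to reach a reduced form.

D = 13, ⌊√D⌋ = 3
river: ρ → (-1,3,1)
river: ρ → (1,3,-1)
ρ-cycle length = 2 (tail of 0 descent steps not counted)

2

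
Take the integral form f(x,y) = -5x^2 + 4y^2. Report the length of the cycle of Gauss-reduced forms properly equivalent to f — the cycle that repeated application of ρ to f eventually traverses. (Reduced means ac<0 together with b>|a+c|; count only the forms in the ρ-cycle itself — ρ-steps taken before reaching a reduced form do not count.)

D = 80, ⌊√D⌋ = 8
descent: ρ → (4,8,-1)  [lands on river]
river: ρ → (-1,8,4)
ρ-cycle length = 2 (tail of 1 descent step not counted)

2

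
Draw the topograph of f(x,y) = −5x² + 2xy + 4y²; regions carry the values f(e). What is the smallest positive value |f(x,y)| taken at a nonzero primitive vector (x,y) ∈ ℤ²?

river: ρ → (4,6,-3)
river: ρ → (-3,6,4)
river: ρ → (4,2,-5)
river: ρ → (-5,8,1)
river: ρ → (1,8,-5)
river: ρ → (-5,2,4)
closes: descent 0, river 6
min |a| on river = 1

1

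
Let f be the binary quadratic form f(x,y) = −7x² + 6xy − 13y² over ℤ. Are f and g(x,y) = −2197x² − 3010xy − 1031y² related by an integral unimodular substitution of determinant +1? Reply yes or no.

D₁ = -328, D₂ = -328
f is negative-definite; reduce −f:
−f: reduced (well bottom): (7,-6,13) with a≤c, −a<b≤a
flip sign back: reduced form of f is (-7,6,-13)
g is negative-definite; reduce −g:
−g: translate: b→-1384 (≡3010 mod 4394), so (2197,3010,1031)→(2197,-1384,218)
−g: flip: (2197,-1384,218)→(218,1384,2197)
−g: translate: b→76 (≡1384 mod 436), so (218,1384,2197)→(218,76,7)
−g: flip: (218,76,7)→(7,-76,218)
−g: translate: b→-6 (≡-76 mod 14), so (7,-76,218)→(7,-6,13)
−g: reduced (well bottom): (7,-6,13) with a≤c, −a<b≤a
flip sign back: reduced form of g is (-7,6,-13)
reduced forms (-7, 6, -13) vs (-7, 6, -13) ⇒ equivalent

yes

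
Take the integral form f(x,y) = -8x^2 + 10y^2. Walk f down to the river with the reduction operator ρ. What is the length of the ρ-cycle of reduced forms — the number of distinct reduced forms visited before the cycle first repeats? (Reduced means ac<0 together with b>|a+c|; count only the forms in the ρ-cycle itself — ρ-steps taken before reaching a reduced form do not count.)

D = 320, ⌊√D⌋ = 17
descent: ρ → (10,0,-8)
descent: ρ → (-8,16,2)  [lands on river]
river: ρ → (2,16,-8)
ρ-cycle length = 2 (tail of 2 descent steps not counted)

2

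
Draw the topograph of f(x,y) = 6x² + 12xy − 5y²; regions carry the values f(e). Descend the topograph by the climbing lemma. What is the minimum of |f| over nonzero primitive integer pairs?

river: ρ → (-5,8,10)
river: ρ → (10,12,-3)
river: ρ → (-3,12,10)
river: ρ → (10,8,-5)
river: ρ → (-5,12,6)
river: ρ → (6,12,-5)
closes: descent 0, river 6
min |a| on river = 3

3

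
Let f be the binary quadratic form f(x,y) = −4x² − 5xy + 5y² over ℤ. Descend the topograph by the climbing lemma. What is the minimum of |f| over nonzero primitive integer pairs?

descent: ρ → (5,5,-4)  [lands on river]
river: ρ → (-4,3,6)
river: ρ → (6,9,-1)
river: ρ → (-1,9,6)
river: ρ → (6,3,-4)
river: ρ → (-4,5,5)
closes: descent 1, river 6
min |a| on river = 1

1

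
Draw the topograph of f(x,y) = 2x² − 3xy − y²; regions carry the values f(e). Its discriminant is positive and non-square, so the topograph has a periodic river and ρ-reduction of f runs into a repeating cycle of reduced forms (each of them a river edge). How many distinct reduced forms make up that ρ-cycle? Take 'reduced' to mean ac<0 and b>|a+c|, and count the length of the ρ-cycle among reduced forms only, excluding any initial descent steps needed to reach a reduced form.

D = 17, ⌊√D⌋ = 4
descent: ρ → (-1,3,2)  [lands on river]
river: ρ → (2,1,-2)
river: ρ → (-2,3,1)
river: ρ → (1,3,-2)
river: ρ → (-2,1,2)
river: ρ → (2,3,-1)
ρ-cycle length = 6 (tail of 1 descent step not counted)

6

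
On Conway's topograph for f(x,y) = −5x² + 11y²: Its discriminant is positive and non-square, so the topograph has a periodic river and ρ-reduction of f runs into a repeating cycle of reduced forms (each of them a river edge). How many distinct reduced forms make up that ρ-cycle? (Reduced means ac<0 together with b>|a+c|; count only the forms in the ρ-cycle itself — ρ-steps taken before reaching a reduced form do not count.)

D = 220, ⌊√D⌋ = 14
descent: ρ → (11,0,-5)
descent: ρ → (-5,10,6)  [lands on river]
river: ρ → (6,14,-1)
river: ρ → (-1,14,6)
river: ρ → (6,10,-5)
ρ-cycle length = 4 (tail of 2 descent steps not counted)

4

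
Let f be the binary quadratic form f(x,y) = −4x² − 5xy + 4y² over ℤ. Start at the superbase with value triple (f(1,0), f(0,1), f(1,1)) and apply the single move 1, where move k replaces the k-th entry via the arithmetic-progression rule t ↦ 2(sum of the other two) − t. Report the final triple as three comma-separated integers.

start (-4,4,-5) = (f(1,0),f(0,1),f(1,1))
replace slot 1: 2·(4+(-5)) − (-4) = 2 → (2,4,-5)

2,4,-5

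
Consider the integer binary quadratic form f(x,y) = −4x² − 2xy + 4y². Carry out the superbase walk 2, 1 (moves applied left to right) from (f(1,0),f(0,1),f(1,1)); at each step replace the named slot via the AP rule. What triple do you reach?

start (-4,4,-2) = (f(1,0),f(0,1),f(1,1))
replace slot 2: 2·((-4)+(-2)) − 4 = -16 → (-4,-16,-2)
replace slot 1: 2·((-16)+(-2)) − (-4) = -32 → (-32,-16,-2)

-32,-16,-2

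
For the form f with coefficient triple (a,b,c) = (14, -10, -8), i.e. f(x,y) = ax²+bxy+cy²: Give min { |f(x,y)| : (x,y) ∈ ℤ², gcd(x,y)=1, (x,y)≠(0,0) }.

descent: ρ → (-8,10,14)  [lands on river]
river: ρ → (14,18,-4)
river: ρ → (-4,22,4)
river: ρ → (4,18,-14)
river: ρ → (-14,10,8)
river: ρ → (8,22,-2)
river: ρ → (-2,22,8)
river: ρ → (8,10,-14)
river: ρ → (-14,18,4)
river: ρ → (4,22,-4)
river: ρ → (-4,18,14)
river: ρ → (14,10,-8)
river: ρ → (-8,22,2)
river: ρ → (2,22,-8)
closes: descent 1, river 14
min |a| on river = 2

2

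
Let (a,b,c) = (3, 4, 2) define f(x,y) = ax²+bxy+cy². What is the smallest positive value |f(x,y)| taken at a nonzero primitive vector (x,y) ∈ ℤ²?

translate: b→-2 (≡4 mod 6), so (3,4,2)→(3,-2,1)
flip: (3,-2,1)→(1,2,3)
translate: b→0 (≡2 mod 2), so (1,2,3)→(1,0,2)
reduced (well bottom): (1,0,2) with a≤c, −a<b≤a
well minimum = a = 1

1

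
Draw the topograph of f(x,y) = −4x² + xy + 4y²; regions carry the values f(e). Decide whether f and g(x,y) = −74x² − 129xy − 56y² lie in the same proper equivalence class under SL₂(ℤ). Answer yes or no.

D₁ = 65, D₂ = 65
river cycle of f (length 6): (4, 7, -1), (-1, 7, 4), (4, 1, -4), (-4, 7, 1), (1, 7, -4), (-4, 1, 4)
river cycle of g (length 6): (-1, 7, 4), (4, 1, -4), (-4, 7, 1), (1, 7, -4), (-4, 1, 4), (4, 7, -1)
cycles coincide ⇒ equivalent

yes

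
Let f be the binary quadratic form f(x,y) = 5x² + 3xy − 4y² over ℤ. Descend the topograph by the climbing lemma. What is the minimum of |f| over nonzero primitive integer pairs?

river: ρ → (-4,5,4)
river: ρ → (4,3,-5)
river: ρ → (-5,7,2)
river: ρ → (2,9,-1)
river: ρ → (-1,9,2)
river: ρ → (2,7,-5)
river: ρ → (-5,3,4)
river: ρ → (4,5,-4)
river: ρ → (-4,3,5)
river: ρ → (5,7,-2)
river: ρ → (-2,9,1)
river: ρ → (1,9,-2)
river: ρ → (-2,7,5)
river: ρ → (5,3,-4)
closes: descent 0, river 14
min |a| on river = 1

1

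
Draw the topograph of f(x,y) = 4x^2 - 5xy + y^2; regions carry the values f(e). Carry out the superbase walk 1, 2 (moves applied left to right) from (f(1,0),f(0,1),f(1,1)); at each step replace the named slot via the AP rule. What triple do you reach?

start (4,1,0) = (f(1,0),f(0,1),f(1,1))
replace slot 1: 2·(1+0) − 4 = -2 → (-2,1,0)
replace slot 2: 2·((-2)+0) − 1 = -5 → (-2,-5,0)

-2,-5,0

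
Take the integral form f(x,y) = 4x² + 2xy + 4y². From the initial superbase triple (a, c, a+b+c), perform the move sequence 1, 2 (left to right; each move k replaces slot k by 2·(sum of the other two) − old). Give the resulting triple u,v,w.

start (4,4,10) = (f(1,0),f(0,1),f(1,1))
replace slot 1: 2·(4+10) − 4 = 24 → (24,4,10)
replace slot 2: 2·(24+10) − 4 = 64 → (24,64,10)

24,64,10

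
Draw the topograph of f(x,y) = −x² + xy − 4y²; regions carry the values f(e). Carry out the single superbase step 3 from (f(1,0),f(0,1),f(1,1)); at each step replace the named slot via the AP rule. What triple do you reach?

start (-1,-4,-4) = (f(1,0),f(0,1),f(1,1))
replace slot 3: 2·((-1)+(-4)) − (-4) = -6 → (-1,-4,-6)

-1,-4,-6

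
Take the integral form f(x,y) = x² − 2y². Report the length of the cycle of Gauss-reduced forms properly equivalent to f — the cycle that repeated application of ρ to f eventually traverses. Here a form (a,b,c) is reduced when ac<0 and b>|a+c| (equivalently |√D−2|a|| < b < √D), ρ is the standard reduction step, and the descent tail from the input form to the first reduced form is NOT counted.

D = 8, ⌊√D⌋ = 2
descent: ρ → (-2,0,1)
descent: ρ → (1,2,-1)  [lands on river]
river: ρ → (-1,2,1)
ρ-cycle length = 2 (tail of 2 descent steps not counted)

2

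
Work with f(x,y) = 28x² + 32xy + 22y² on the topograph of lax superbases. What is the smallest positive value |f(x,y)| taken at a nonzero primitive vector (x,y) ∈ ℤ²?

translate: b→-24 (≡32 mod 56), so (28,32,22)→(28,-24,18)
flip: (28,-24,18)→(18,24,28)
translate: b→-12 (≡24 mod 36), so (18,24,28)→(18,-12,22)
reduced (well bottom): (18,-12,22) with a≤c, −a<b≤a
well minimum = a = 18

18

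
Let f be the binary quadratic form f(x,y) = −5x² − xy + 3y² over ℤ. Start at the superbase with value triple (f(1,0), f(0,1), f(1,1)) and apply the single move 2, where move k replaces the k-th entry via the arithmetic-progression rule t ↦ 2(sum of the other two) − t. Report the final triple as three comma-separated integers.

start (-5,3,-3) = (f(1,0),f(0,1),f(1,1))
replace slot 2: 2·((-5)+(-3)) − 3 = -19 → (-5,-19,-3)

-5,-19,-3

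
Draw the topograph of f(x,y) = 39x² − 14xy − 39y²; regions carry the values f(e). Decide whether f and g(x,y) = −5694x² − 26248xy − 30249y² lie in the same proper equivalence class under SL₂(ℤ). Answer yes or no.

D₁ = 6280, D₂ = 6280
river cycle of f (length 34): (-39, 14, 39), (39, 64, -14), (-14, 76, 9), (9, 68, -46), (-46, 24, 31), (31, 38, -39), (-39, 40, 30), (30, 20, -49), (-49, 78, 1), (1, 78, -49), … (24 more)
river cycle of g (length 34): (-39, 14, 39), (39, 64, -14), (-14, 76, 9), (9, 68, -46), (-46, 24, 31), (31, 38, -39), (-39, 40, 30), (30, 20, -49), (-49, 78, 1), (1, 78, -49), … (24 more)
cycles coincide ⇒ equivalent

yes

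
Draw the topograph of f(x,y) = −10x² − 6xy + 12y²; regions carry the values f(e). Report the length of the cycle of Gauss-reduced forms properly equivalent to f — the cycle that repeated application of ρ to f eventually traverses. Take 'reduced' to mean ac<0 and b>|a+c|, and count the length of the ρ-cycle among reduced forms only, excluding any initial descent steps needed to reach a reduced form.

D = 516, ⌊√D⌋ = 22
descent: ρ → (12,6,-10)  [lands on river]
river: ρ → (-10,14,8)
river: ρ → (8,18,-6)
river: ρ → (-6,18,8)
river: ρ → (8,14,-10)
river: ρ → (-10,6,12)
river: ρ → (12,18,-4)
river: ρ → (-4,22,2)
river: ρ → (2,22,-4)
river: ρ → (-4,18,12)
ρ-cycle length = 10 (tail of 1 descent step not counted)

10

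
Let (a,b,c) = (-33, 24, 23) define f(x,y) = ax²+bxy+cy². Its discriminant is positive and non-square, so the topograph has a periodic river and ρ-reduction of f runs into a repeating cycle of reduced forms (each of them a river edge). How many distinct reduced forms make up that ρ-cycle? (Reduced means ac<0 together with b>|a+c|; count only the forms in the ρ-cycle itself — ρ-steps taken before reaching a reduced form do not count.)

D = 3612, ⌊√D⌋ = 60
river: ρ → (23,22,-34)
river: ρ → (-34,46,11)
river: ρ → (11,42,-42)
river: ρ → (-42,42,11)
river: ρ → (11,46,-34)
river: ρ → (-34,22,23)
river: ρ → (23,24,-33)
river: ρ → (-33,42,14)
river: ρ → (14,42,-33)
river: ρ → (-33,24,23)
ρ-cycle length = 10 (tail of 0 descent steps not counted)

10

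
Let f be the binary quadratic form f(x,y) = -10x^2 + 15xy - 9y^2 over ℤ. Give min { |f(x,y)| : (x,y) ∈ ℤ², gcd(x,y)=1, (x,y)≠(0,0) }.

translate: b→5 (≡-15 mod 20), so (10,-15,9)→(10,5,4)
flip: (10,5,4)→(4,-5,10)
translate: b→3 (≡-5 mod 8), so (4,-5,10)→(4,3,9)
reduced (well bottom): (4,3,9) with a≤c, −a<b≤a
well minimum |f| = |-4| = 4 (negative-definite)

4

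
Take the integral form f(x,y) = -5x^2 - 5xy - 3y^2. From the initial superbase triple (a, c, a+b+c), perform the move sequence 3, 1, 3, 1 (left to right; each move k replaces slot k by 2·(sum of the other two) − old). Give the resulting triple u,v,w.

start (-5,-3,-13) = (f(1,0),f(0,1),f(1,1))
replace slot 3: 2·((-5)+(-3)) − (-13) = -3 → (-5,-3,-3)
replace slot 1: 2·((-3)+(-3)) − (-5) = -7 → (-7,-3,-3)
replace slot 3: 2·((-7)+(-3)) − (-3) = -17 → (-7,-3,-17)
replace slot 1: 2·((-3)+(-17)) − (-7) = -33 → (-33,-3,-17)

-33,-3,-17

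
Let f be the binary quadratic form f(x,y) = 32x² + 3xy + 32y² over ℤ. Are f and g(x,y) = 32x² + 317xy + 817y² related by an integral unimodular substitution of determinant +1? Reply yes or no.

D₁ = -4087, D₂ = -4087
f: reduced (well bottom): (32,3,32) with a≤c, −a<b≤a
g: translate: b→-3 (≡317 mod 64), so (32,317,817)→(32,-3,32)
g: flip: (32,-3,32)→(32,3,32)
g: reduced (well bottom): (32,3,32) with a≤c, −a<b≤a
reduced forms (32, 3, 32) vs (32, 3, 32) ⇒ equivalent

yes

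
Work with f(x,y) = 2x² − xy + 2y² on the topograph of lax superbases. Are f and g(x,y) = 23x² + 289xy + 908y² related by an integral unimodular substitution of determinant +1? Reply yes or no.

D₁ = -15, D₂ = -15
f: flip: (2,-1,2)→(2,1,2)
f: reduced (well bottom): (2,1,2) with a≤c, −a<b≤a
g: translate: b→13 (≡289 mod 46), so (23,289,908)→(23,13,2)
g: flip: (23,13,2)→(2,-13,23)
g: translate: b→-1 (≡-13 mod 4), so (2,-13,23)→(2,-1,2)
g: flip: (2,-1,2)→(2,1,2)
g: reduced (well bottom): (2,1,2) with a≤c, −a<b≤a
reduced forms (2, 1, 2) vs (2, 1, 2) ⇒ equivalent

yes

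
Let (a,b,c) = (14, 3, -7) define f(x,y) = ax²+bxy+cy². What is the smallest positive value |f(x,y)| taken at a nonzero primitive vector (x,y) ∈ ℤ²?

descent: ρ → (-7,11,10)  [lands on river]
river: ρ → (10,9,-8)
river: ρ → (-8,7,11)
river: ρ → (11,15,-4)
river: ρ → (-4,17,7)
river: ρ → (7,11,-10)
river: ρ → (-10,9,8)
river: ρ → (8,7,-11)
river: ρ → (-11,15,4)
river: ρ → (4,17,-7)
closes: descent 1, river 10
min |a| on river = 4

4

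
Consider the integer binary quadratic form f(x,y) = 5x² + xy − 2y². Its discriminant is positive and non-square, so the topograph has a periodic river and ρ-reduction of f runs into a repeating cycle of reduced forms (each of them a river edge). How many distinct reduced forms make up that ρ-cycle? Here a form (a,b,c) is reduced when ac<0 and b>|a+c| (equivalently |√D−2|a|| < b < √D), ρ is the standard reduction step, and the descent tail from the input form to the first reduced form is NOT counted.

D = 41, ⌊√D⌋ = 6
descent: ρ → (-2,3,4)  [lands on river]
river: ρ → (4,5,-1)
river: ρ → (-1,5,4)
river: ρ → (4,3,-2)
river: ρ → (-2,5,2)
river: ρ → (2,3,-4)
river: ρ → (-4,5,1)
river: ρ → (1,5,-4)
river: ρ → (-4,3,2)
river: ρ → (2,5,-2)
ρ-cycle length = 10 (tail of 1 descent step not counted)

10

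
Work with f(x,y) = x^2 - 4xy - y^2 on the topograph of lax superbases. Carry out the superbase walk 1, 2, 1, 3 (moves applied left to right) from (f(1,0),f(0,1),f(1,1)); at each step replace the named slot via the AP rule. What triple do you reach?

start (1,-1,-4) = (f(1,0),f(0,1),f(1,1))
replace slot 1: 2·((-1)+(-4)) − 1 = -11 → (-11,-1,-4)
replace slot 2: 2·((-11)+(-4)) − (-1) = -29 → (-11,-29,-4)
replace slot 1: 2·((-29)+(-4)) − (-11) = -55 → (-55,-29,-4)
replace slot 3: 2·((-55)+(-29)) − (-4) = -164 → (-55,-29,-164)

-55,-29,-164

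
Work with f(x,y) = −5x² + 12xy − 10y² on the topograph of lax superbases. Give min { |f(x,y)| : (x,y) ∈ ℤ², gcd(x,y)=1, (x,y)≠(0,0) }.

translate: b→-2 (≡-12 mod 10), so (5,-12,10)→(5,-2,3)
flip: (5,-2,3)→(3,2,5)
reduced (well bottom): (3,2,5) with a≤c, −a<b≤a
well minimum |f| = |-3| = 3 (negative-definite)

3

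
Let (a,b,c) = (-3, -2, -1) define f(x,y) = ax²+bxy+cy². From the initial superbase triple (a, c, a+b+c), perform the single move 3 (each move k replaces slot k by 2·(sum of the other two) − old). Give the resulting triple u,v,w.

start (-3,-1,-6) = (f(1,0),f(0,1),f(1,1))
replace slot 3: 2·((-3)+(-1)) − (-6) = -2 → (-3,-1,-2)

-3,-1,-2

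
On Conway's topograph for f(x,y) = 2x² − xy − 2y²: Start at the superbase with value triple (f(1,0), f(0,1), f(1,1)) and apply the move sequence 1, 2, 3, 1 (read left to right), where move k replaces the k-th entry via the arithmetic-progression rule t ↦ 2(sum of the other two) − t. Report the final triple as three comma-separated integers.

start (2,-2,-1) = (f(1,0),f(0,1),f(1,1))
replace slot 1: 2·((-2)+(-1)) − 2 = -8 → (-8,-2,-1)
replace slot 2: 2·((-8)+(-1)) − (-2) = -16 → (-8,-16,-1)
replace slot 3: 2·((-8)+(-16)) − (-1) = -47 → (-8,-16,-47)
replace slot 1: 2·((-16)+(-47)) − (-8) = -118 → (-118,-16,-47)

-118,-16,-47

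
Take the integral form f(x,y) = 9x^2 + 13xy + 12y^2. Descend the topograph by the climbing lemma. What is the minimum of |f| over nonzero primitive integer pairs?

translate: b→-5 (≡13 mod 18), so (9,13,12)→(9,-5,8)
flip: (9,-5,8)→(8,5,9)
reduced (well bottom): (8,5,9) with a≤c, −a<b≤a
well minimum = a = 8

8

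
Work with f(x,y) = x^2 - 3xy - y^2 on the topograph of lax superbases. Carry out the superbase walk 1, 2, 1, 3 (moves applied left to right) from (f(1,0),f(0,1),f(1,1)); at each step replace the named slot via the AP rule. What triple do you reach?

start (1,-1,-3) = (f(1,0),f(0,1),f(1,1))
replace slot 1: 2·((-1)+(-3)) − 1 = -9 → (-9,-1,-3)
replace slot 2: 2·((-9)+(-3)) − (-1) = -23 → (-9,-23,-3)
replace slot 1: 2·((-23)+(-3)) − (-9) = -43 → (-43,-23,-3)
replace slot 3: 2·((-43)+(-23)) − (-3) = -129 → (-43,-23,-129)

-43,-23,-129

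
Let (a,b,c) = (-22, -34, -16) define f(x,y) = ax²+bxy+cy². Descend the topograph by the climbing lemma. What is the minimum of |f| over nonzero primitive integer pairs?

translate: b→-10 (≡34 mod 44), so (22,34,16)→(22,-10,4)
flip: (22,-10,4)→(4,10,22)
translate: b→2 (≡10 mod 8), so (4,10,22)→(4,2,16)
reduced (well bottom): (4,2,16) with a≤c, −a<b≤a
well minimum |f| = |-4| = 4 (negative-definite)

4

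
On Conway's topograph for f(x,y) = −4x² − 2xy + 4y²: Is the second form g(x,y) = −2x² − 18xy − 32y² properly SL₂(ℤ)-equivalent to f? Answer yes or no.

D₁ = 68, D₂ = 68
river cycle of f (length 6): (4, 2, -4), (-4, 6, 2), (2, 6, -4), (-4, 2, 4), (4, 6, -2), (-2, 6, 4)
river cycle of g (length 6): (-2, 6, 4), (4, 2, -4), (-4, 6, 2), (2, 6, -4), (-4, 2, 4), (4, 6, -2)
cycles coincide ⇒ equivalent

yes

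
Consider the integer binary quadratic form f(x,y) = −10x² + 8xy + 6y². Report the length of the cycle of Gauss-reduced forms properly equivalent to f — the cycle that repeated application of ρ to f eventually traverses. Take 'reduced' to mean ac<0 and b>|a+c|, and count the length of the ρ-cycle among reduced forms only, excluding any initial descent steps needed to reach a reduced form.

D = 304, ⌊√D⌋ = 17
river: ρ → (6,16,-2)
river: ρ → (-2,16,6)
river: ρ → (6,8,-10)
river: ρ → (-10,12,4)
river: ρ → (4,12,-10)
river: ρ → (-10,8,6)
ρ-cycle length = 6 (tail of 0 descent steps not counted)

6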